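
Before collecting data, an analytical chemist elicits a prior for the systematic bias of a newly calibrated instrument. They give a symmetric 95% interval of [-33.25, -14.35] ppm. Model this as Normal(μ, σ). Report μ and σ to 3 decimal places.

μ = -23.800, σ = 4.822

A symmetric 95% interval runs μ ± z·σ with z = 1.96.
Half-width = 9.45, so σ = 9.45/1.96 = 4.822.
μ is the interval midpoint, -23.800.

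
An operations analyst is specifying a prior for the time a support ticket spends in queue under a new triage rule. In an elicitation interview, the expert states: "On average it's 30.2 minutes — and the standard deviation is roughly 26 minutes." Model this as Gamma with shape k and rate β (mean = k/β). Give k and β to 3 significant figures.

For Gamma(k, rate β): mean = k/β, variance = k/β², so CV = 1/√k.
CV = SD/mean = 26/30.2 = 0.8609, hence k = 1/CV² = 1.35.
Then β = k/mean = 1.35/30.2 = 0.0447.

k ≈ 1.35, β ≈ 0.0447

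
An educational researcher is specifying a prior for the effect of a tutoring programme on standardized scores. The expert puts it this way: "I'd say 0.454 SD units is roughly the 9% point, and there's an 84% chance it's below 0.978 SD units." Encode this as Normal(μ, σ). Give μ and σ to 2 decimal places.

μ = 0.75, σ = 0.22

For Normal(μ,σ), the p-quantile is μ + z_p·σ. Here z_{0.09} = -1.341, z_{0.84} = 0.9945.
So 0.454 = μ − 1.341σ and 0.978 = μ + 0.9945σ.
Subtracting: σ = (0.978 − 0.454)/(0.9945 − (-1.341)) = 0.22.
Then μ = 0.454 − (-1.341)·0.22 = 0.75.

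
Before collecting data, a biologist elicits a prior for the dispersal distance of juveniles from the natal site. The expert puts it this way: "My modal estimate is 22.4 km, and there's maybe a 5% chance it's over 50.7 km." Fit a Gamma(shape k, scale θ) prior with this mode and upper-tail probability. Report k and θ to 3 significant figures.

Gamma(k,θ) with k>1 has mode (k−1)θ, so θ = 22.4/(k−1).
Need P(X < 50.7) = 0.95 with θ tied to k this way. Start at k = 2, θ = 22.4: P(X<50.7) ≈ 0.661.
Too low — raise k to concentrate. Iterating converges to k ≈ 5.11.
Then θ = 22.4/(5.11−1) ≈ 5.45.

k ≈ 5.11, θ ≈ 5.45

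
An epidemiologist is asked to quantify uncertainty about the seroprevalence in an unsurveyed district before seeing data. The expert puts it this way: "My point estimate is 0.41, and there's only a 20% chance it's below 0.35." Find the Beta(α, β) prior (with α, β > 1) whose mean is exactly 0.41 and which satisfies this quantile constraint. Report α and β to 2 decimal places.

α ≈ 19.78, β ≈ 28.47

With mean 0.41 fixed, write α = 0.41s, β = 0.59s where s = α+β.
Need P(θ < 0.35) = 0.2 under Beta(0.41s, 0.59s). Normal approximation: (q−m)/√(m(1−m)/s) ≈ z_{0.2} = -0.842, so s ≈ 0.41·0.59·(-0.842)²/(0.35−0.41)² = 47.6.
At s = 47.6: P(θ<0.35) ≈ 0.202. Adjusting to match 0.2 gives s ≈ 48.25.
So α = 0.41·48.25 ≈ 19.78, β = 0.59·48.25 ≈ 28.47.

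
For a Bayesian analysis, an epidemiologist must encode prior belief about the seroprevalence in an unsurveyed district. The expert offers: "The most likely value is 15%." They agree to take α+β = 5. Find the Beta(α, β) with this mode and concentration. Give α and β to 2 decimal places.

For α,β > 1 the Beta mode is (α−1)/(α+β−2). With α+β = 5, the mode is (α−1)/3.
Set (α−1)/3 = 0.15 → α = 1 + 0.15·3 = 1.45.
β = 5 − α = 3.55.

α = 1.45, β = 3.55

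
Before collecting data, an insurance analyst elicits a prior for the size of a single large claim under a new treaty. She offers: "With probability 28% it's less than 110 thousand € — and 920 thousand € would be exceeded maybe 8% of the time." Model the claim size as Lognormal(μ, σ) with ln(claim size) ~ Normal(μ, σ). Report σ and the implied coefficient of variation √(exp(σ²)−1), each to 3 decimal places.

σ ≈ 1.068, CV ≈ 1.460

If T ~ Lognormal(μ,σ) then ln T ~ Normal(μ,σ), so the p-quantile of ln T is μ + z_p·σ.
ln(110) = 4.7 and ln(920) = 6.824; z_{0.28} = -0.5828, z_{0.92} = 1.405.
σ = (6.824 − 4.7)/(1.405 − (-0.5828)) = 1.068.
μ = 4.7 − (-0.5828)·1.068 = 5.323.
CV = √(exp(σ²)−1) = √(exp(1.1415)−1) = 1.460.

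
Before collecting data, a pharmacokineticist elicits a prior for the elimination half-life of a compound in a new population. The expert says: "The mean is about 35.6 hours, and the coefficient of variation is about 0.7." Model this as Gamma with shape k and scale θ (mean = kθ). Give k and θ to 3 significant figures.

For Gamma(k, scale θ): mean = kθ, variance = kθ², so CV = 1/√k.
CV = 0.7, hence k = 1/CV² = 2.04.
Then θ = mean/k = 35.6/2.04 = 17.4.

k ≈ 2.04, θ ≈ 17.4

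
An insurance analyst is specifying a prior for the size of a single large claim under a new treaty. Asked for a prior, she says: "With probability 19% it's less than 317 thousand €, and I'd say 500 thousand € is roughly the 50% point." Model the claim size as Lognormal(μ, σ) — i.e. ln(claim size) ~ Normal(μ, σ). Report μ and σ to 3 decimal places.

If T ~ Lognormal(μ,σ) then ln T ~ Normal(μ,σ), so the p-quantile of ln T is μ + z_p·σ.
ln(317) = 5.759 and ln(500) = 6.215; z_{0.19} = -0.8779, z_{0.5} = 0.
σ = (6.215 − 5.759)/(0 − (-0.8779)) = 0.519.
μ = 5.759 − (-0.8779)·0.519 = 6.215.

μ ≈ 6.215, σ ≈ 0.519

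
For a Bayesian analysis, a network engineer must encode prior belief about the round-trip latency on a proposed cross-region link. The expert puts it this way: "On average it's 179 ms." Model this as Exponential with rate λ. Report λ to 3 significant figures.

λ ≈ 0.00559

Exponential mean = 1/λ, so λ = 1/179.0 = 0.00559.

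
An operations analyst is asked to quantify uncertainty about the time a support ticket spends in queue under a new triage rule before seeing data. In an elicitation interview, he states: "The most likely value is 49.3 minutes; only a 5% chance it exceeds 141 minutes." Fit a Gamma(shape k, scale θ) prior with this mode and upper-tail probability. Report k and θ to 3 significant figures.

k ≈ 3.42, θ ≈ 20.4

Gamma(k,θ) with k>1 has mode (k−1)θ, so θ = 49.3/(k−1).
Need P(X < 141) = 0.95 with θ tied to k this way. Start at k = 2, θ = 49.3: P(X<141) ≈ 0.779.
Too low — raise k to concentrate. Iterating converges to k ≈ 3.42.
Then θ = 49.3/(3.42−1) ≈ 20.4.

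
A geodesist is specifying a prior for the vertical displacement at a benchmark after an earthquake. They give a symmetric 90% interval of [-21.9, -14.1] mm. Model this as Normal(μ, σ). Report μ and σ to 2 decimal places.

μ = -18.00, σ = 2.37

A symmetric 90% interval runs μ ± z·σ with z = 1.645.
Half-width = 3.9, so σ = 3.9/1.645 = 2.37.
μ is the interval midpoint, -18.00.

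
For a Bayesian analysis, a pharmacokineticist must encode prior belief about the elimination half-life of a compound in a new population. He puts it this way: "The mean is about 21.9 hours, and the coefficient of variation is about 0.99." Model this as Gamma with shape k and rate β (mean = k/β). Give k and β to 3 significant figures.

For Gamma(k, rate β): mean = k/β, variance = k/β², so CV = 1/√k.
CV = 0.99, hence k = 1/CV² = 1.02.
Then β = k/mean = 1.02/21.9 = 0.0466.

k ≈ 1.02, β ≈ 0.0466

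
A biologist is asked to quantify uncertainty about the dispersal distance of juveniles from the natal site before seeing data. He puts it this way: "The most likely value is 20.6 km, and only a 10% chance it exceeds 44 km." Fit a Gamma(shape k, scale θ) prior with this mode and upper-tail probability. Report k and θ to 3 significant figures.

k ≈ 4.34, θ ≈ 6.17

Gamma(k,θ) with k>1 has mode (k−1)θ, so θ = 20.6/(k−1).
Need P(X < 44) = 0.9 with θ tied to k this way. Start at k = 2, θ = 20.6: P(X<44) ≈ 0.630.
Too low — raise k to concentrate. Iterating converges to k ≈ 4.34.
Then θ = 20.6/(4.34−1) ≈ 6.17.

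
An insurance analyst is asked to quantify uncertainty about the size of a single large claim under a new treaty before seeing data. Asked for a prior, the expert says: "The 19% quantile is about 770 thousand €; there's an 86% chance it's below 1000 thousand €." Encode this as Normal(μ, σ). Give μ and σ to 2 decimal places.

For Normal(μ,σ), the p-quantile is μ + z_p·σ. Here z_{0.19} = -0.8779, z_{0.86} = 1.08.
So 770 = μ − 0.8779σ and 1000 = μ + 1.08σ.
Subtracting: σ = (1000 − 770)/(1.08 − (-0.8779)) = 117.45.
Then μ = 770 − (-0.8779)·117.45 = 873.11.

μ = 873.11, σ = 117.45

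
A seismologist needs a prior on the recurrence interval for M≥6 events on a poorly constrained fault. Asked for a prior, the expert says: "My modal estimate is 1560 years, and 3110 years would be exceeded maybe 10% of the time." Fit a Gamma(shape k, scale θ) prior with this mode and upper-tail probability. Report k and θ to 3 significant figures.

k ≈ 5.03, θ ≈ 387

Gamma(k,θ) with k>1 has mode (k−1)θ, so θ = 1560/(k−1).
Need P(X < 3110) = 0.9 with θ tied to k this way. Start at k = 2, θ = 1560: P(X<3110) ≈ 0.592.
Too low — raise k to concentrate. Iterating converges to k ≈ 5.03.
Then θ = 1560/(5.03−1) ≈ 387.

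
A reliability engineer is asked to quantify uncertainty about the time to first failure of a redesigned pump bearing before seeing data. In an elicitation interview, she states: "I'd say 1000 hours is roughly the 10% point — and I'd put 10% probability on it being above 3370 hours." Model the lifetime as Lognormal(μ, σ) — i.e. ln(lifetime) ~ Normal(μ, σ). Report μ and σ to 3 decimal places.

If T ~ Lognormal(μ,σ) then ln T ~ Normal(μ,σ), so the p-quantile of ln T is μ + z_p·σ.
ln(1000) = 6.908 and ln(3370) = 8.123; z_{0.1} = -1.282, z_{0.9} = 1.282.
σ = (8.123 − 6.908)/(1.282 − (-1.282)) = 0.474.
μ = 6.908 − (-1.282)·0.474 = 7.515.

μ ≈ 7.515, σ ≈ 0.474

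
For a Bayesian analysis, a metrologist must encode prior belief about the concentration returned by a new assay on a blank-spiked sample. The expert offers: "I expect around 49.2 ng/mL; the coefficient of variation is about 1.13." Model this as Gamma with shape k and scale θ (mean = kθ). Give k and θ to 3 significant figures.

For Gamma(k, scale θ): mean = kθ, variance = kθ², so CV = 1/√k.
CV = 1.13, hence k = 1/CV² = 0.783.
Then θ = mean/k = 49.2/0.783 = 62.8.

k ≈ 0.783, θ ≈ 62.8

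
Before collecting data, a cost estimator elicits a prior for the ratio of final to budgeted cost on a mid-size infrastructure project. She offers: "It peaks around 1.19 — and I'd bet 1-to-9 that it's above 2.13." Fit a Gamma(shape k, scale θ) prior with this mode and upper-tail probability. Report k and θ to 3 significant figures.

Gamma(k,θ) with k>1 has mode (k−1)θ, so θ = 1.19/(k−1).
Need P(X < 2.13) = 0.9 with θ tied to k this way. Start at k = 2, θ = 1.19: P(X<2.13) ≈ 0.534.
Too low — raise k to concentrate. Iterating converges to k ≈ 6.62.
Then θ = 1.19/(6.62−1) ≈ 0.212.

k ≈ 6.62, θ ≈ 0.212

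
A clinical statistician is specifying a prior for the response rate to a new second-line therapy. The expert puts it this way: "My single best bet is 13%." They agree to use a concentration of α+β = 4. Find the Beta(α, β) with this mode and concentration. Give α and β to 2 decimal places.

α = 1.26, β = 2.74

For α,β > 1 the Beta mode is (α−1)/(α+β−2). With α+β = 4, the mode is (α−1)/2.
Set (α−1)/2 = 0.13 → α = 1 + 0.13·2 = 1.26.
β = 4 − α = 2.74.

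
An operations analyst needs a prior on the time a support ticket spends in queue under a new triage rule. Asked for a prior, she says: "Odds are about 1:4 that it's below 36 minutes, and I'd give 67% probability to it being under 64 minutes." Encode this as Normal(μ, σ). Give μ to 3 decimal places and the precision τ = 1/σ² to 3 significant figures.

μ = 54.388, τ = 0.00209

The p-quantile of Normal(μ,σ) is μ + z_p·σ, with z_{0.2} = -0.8416 and z_{0.67} = 0.4399.
Eliminate σ: μ = (z₂·x₁ − z₁·x₂)/(z₂ − z₁) = (0.4399·36 − (-0.8416)·64)/1.282 = 54.388.
Then σ = (x₂ − x₁)/(z₂ − z₁) = (64 − 36)/1.282 = 21.849.
Precision τ = 1/σ² = 1/21.85² = 0.00209.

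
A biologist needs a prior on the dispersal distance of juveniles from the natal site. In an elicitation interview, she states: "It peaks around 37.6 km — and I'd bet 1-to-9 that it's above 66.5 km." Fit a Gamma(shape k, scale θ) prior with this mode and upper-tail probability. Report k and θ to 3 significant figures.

Gamma(k,θ) with k>1 has mode (k−1)θ, so θ = 37.6/(k−1).
Need P(X < 66.5) = 0.9 with θ tied to k this way. Start at k = 2, θ = 37.6: P(X<66.5) ≈ 0.528.
Too low — raise k to concentrate. Iterating converges to k ≈ 6.85.
Then θ = 37.6/(6.85−1) ≈ 6.43.

k ≈ 6.85, θ ≈ 6.43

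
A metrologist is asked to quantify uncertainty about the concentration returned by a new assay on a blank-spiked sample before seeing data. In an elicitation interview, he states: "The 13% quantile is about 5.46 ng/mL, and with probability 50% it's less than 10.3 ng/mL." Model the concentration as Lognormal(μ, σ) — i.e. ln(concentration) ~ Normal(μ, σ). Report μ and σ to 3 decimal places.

If T ~ Lognormal(μ,σ) then ln T ~ Normal(μ,σ), so the p-quantile of ln T is μ + z_p·σ.
ln(5.46) = 1.697 and ln(10.3) = 2.332; z_{0.13} = -1.126, z_{0.5} = 0.
σ = (2.332 − 1.697)/(0 − (-1.126)) = 0.563.
μ = 1.697 − (-1.126)·0.563 = 2.332.

μ ≈ 2.332, σ ≈ 0.563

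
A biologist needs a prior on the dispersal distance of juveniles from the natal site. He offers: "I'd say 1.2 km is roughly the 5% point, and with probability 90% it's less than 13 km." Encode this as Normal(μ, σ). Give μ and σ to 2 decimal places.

μ = 7.83, σ = 4.03

The p-quantile of Normal(μ,σ) is μ + z_p·σ, with z_{0.05} = -1.645 and z_{0.9} = 1.282.
Eliminate σ: μ = (z₂·x₁ − z₁·x₂)/(z₂ − z₁) = (1.282·1.2 − (-1.645)·13)/2.926 = 7.83.
Then σ = (x₂ − x₁)/(z₂ − z₁) = (13 − 1.2)/2.926 = 4.03.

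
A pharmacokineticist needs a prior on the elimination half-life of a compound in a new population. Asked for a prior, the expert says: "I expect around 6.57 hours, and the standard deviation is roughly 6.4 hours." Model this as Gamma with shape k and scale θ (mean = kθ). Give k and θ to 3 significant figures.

k ≈ 1.05, θ ≈ 6.23

For Gamma(k, scale θ): mean = kθ, variance = kθ², so CV = 1/√k.
CV = SD/mean = 6.4/6.57 = 0.9741, hence k = 1/CV² = 1.05.
Then θ = mean/k = 6.57/1.05 = 6.23.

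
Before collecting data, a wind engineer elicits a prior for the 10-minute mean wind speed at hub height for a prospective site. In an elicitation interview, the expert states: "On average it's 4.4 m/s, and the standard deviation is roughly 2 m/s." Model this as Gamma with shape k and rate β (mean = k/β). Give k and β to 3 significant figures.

For Gamma(k, rate β): mean = k/β, variance = k/β², so CV = 1/√k.
CV = SD/mean = 2/4.4 = 0.4545, hence k = 1/CV² = 4.84.
Then β = k/mean = 4.84/4.4 = 1.1.

k ≈ 4.84, β ≈ 1.1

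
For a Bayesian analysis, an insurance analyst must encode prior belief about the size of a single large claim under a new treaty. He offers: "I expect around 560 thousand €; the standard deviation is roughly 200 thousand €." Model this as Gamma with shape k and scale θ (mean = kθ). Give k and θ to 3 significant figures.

k ≈ 7.84, θ ≈ 71.4

For Gamma(k, scale θ): mean = kθ, variance = kθ², so CV = 1/√k.
CV = SD/mean = 200/560 = 0.3571, hence k = 1/CV² = 7.84.
Then θ = mean/k = 560/7.84 = 71.4.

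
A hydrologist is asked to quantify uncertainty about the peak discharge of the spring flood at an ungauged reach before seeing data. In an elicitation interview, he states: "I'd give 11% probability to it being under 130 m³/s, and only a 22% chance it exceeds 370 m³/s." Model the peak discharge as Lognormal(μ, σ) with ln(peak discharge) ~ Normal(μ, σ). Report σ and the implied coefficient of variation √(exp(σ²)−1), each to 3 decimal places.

If T ~ Lognormal(μ,σ) then ln T ~ Normal(μ,σ), so the p-quantile of ln T is μ + z_p·σ.
ln(130) = 4.868 and ln(370) = 5.914; z_{0.11} = -1.227, z_{0.78} = 0.7722.
σ = (5.914 − 4.868)/(0.7722 − (-1.227)) = 0.523.
μ = 4.868 − (-1.227)·0.523 = 5.509.
CV = √(exp(σ²)−1) = √(exp(0.2739)−1) = 0.561.

σ ≈ 0.523, CV ≈ 0.561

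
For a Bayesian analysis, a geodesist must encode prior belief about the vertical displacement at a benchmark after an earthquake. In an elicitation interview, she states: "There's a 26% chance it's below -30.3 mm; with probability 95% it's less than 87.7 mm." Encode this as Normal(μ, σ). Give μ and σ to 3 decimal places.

For Normal(μ,σ), the p-quantile is μ + z_p·σ. Here z_{0.26} = -0.6433, z_{0.95} = 1.645.
So -30.3 = μ − 0.6433σ and 87.7 = μ + 1.645σ.
Subtracting: σ = (87.7 − -30.3)/(1.645 − (-0.6433)) = 51.569.
Then μ = -30.3 − (-0.6433)·51.569 = 2.877.

μ = 2.877, σ = 51.569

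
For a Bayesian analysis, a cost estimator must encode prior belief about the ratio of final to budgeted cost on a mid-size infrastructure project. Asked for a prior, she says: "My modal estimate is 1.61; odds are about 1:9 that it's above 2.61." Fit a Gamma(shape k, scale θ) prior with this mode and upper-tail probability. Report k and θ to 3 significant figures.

k ≈ 9.06, θ ≈ 0.2

Gamma(k,θ) with k>1 has mode (k−1)θ, so θ = 1.61/(k−1).
Need P(X < 2.61) = 0.9 with θ tied to k this way. Start at k = 2, θ = 1.61: P(X<2.61) ≈ 0.482.
Too low — raise k to concentrate. Iterating converges to k ≈ 9.06.
Then θ = 1.61/(9.06−1) ≈ 0.2.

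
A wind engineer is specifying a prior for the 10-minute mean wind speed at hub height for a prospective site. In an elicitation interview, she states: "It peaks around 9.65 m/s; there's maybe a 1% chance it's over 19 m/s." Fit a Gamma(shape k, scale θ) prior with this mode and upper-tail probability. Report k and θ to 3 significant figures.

Gamma(k,θ) with k>1 has mode (k−1)θ, so θ = 9.65/(k−1).
Need P(X < 19) = 0.99 with θ tied to k this way. Start at k = 2, θ = 9.65: P(X<19) ≈ 0.586.
Too low — raise k to concentrate. Iterating converges to k ≈ 11.7.
Then θ = 9.65/(11.7−1) ≈ 0.899.

k ≈ 11.7, θ ≈ 0.899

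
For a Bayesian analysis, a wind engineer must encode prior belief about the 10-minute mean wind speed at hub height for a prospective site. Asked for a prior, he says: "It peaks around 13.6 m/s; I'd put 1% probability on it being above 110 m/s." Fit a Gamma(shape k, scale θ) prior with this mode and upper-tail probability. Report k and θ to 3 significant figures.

Gamma(k,θ) with k>1 has mode (k−1)θ, so θ = 13.6/(k−1).
Need P(X < 110) = 0.99 with θ tied to k this way. Start at k = 2, θ = 13.6: P(X<110) ≈ 0.997.
Too high — lower k to spread out. Iterating converges to k ≈ 1.77.
Then θ = 13.6/(1.77−1) ≈ 17.8.

k ≈ 1.77, θ ≈ 17.8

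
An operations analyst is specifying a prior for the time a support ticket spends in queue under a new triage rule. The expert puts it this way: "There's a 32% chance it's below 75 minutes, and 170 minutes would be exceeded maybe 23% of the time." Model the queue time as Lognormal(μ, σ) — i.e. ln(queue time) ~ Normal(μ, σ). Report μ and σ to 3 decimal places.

If T ~ Lognormal(μ,σ) then ln T ~ Normal(μ,σ), so the p-quantile of ln T is μ + z_p·σ.
ln(75) = 4.317 and ln(170) = 5.136; z_{0.32} = -0.4677, z_{0.77} = 0.7388.
σ = (5.136 − 4.317)/(0.7388 − (-0.4677)) = 0.678.
μ = 4.317 − (-0.4677)·0.678 = 4.635.

μ ≈ 4.635, σ ≈ 0.678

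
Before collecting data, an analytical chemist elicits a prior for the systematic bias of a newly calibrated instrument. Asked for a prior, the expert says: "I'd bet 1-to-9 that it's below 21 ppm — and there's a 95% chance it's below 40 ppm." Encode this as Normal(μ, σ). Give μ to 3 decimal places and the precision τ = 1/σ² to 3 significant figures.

μ = 29.321, τ = 0.0237

For Normal(μ,σ), the p-quantile is μ + z_p·σ. Here z_{0.1} = -1.282, z_{0.95} = 1.645.
So 21 = μ − 1.282σ and 40 = μ + 1.645σ.
Subtracting: σ = (40 − 21)/(1.645 − (-1.282)) = 6.493.
Then μ = 21 − (-1.282)·6.493 = 29.321.
Precision τ = 1/σ² = 1/6.493² = 0.0237.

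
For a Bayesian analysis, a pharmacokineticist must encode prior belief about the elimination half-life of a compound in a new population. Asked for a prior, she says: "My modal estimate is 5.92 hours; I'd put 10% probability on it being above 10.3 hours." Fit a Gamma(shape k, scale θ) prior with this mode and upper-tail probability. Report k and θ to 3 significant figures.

Gamma(k,θ) with k>1 has mode (k−1)θ, so θ = 5.92/(k−1).
Need P(X < 10.3) = 0.9 with θ tied to k this way. Start at k = 2, θ = 5.92: P(X<10.3) ≈ 0.519.
Too low — raise k to concentrate. Iterating converges to k ≈ 7.19.
Then θ = 5.92/(7.19−1) ≈ 0.957.

k ≈ 7.19, θ ≈ 0.957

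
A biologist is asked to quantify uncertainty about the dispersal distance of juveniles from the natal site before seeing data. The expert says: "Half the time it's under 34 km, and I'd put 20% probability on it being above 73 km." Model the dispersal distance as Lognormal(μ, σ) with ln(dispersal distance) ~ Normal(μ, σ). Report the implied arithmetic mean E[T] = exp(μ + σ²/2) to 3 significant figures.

If T ~ Lognormal(μ,σ) then ln T ~ Normal(μ,σ), so the p-quantile of ln T is μ + z_p·σ.
ln(34) = 3.526 and ln(73) = 4.29; z_{0.5} = 0, z_{0.8} = 0.8416.
σ = (4.29 − 3.526)/(0.8416 − (0)) = 0.908.
μ = 3.526 − (0)·0.908 = 3.526.
E[T] = exp(μ + σ²/2) = exp(3.526 + 0.4121) = 51.3 km.

E[T] ≈ 51.3 km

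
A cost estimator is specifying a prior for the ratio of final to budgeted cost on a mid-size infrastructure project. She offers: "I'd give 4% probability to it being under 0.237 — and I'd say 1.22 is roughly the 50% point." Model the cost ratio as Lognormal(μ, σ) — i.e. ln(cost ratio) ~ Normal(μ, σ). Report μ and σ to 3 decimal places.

If T ~ Lognormal(μ,σ) then ln T ~ Normal(μ,σ), so the p-quantile of ln T is μ + z_p·σ.
ln(0.237) = -1.44 and ln(1.22) = 0.1989; z_{0.04} = -1.751, z_{0.5} = 0.
σ = (0.1989 − -1.44)/(0 − (-1.751)) = 0.936.
μ = -1.44 − (-1.751)·0.936 = 0.199.

μ ≈ 0.199, σ ≈ 0.936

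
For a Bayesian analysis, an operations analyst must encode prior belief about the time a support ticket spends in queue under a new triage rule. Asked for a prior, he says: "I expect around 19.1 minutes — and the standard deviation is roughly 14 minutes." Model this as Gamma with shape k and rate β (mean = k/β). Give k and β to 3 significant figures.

k ≈ 1.86, β ≈ 0.0974

For Gamma(k, rate β): mean = k/β, variance = k/β², so CV = 1/√k.
CV = SD/mean = 14/19.1 = 0.733, hence k = 1/CV² = 1.86.
Then β = k/mean = 1.86/19.1 = 0.0974.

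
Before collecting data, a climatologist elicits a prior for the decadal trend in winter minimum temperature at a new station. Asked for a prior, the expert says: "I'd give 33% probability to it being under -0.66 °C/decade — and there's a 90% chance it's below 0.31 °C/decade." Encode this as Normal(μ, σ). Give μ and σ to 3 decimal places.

μ = -0.412, σ = 0.563

The p-quantile of Normal(μ,σ) is μ + z_p·σ, with z_{0.33} = -0.4399 and z_{0.9} = 1.282.
Eliminate σ: μ = (z₂·x₁ − z₁·x₂)/(z₂ − z₁) = (1.282·-0.66 − (-0.4399)·0.31)/1.721 = -0.412.
Then σ = (x₂ − x₁)/(z₂ − z₁) = (0.31 − -0.66)/1.721 = 0.563.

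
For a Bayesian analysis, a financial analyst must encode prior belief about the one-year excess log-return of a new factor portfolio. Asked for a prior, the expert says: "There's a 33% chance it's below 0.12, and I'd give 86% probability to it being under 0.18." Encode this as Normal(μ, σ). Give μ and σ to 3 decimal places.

μ = 0.137, σ = 0.039

The p-quantile of Normal(μ,σ) is μ + z_p·σ, with z_{0.33} = -0.4399 and z_{0.86} = 1.08.
Eliminate σ: μ = (z₂·x₁ − z₁·x₂)/(z₂ − z₁) = (1.08·0.12 − (-0.4399)·0.18)/1.52 = 0.137.
Then σ = (x₂ − x₁)/(z₂ − z₁) = (0.18 − 0.12)/1.52 = 0.039.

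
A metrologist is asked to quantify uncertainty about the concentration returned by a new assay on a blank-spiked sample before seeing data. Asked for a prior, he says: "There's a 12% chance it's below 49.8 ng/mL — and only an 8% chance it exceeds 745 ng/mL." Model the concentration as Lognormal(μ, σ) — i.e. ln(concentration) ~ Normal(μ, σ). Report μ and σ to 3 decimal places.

μ ≈ 5.140, σ ≈ 1.049

If T ~ Lognormal(μ,σ) then ln T ~ Normal(μ,σ), so the p-quantile of ln T is μ + z_p·σ.
ln(49.8) = 3.908 and ln(745) = 6.613; z_{0.12} = -1.175, z_{0.92} = 1.405.
σ = (6.613 − 3.908)/(1.405 − (-1.175)) = 1.049.
μ = 3.908 − (-1.175)·1.049 = 5.140.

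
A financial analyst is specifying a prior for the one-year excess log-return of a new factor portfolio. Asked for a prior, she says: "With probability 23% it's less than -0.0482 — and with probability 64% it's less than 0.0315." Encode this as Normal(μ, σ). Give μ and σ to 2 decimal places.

μ = 0.01, σ = 0.07

The p-quantile of Normal(μ,σ) is μ + z_p·σ, with z_{0.23} = -0.7388 and z_{0.64} = 0.3585.
Eliminate σ: μ = (z₂·x₁ − z₁·x₂)/(z₂ − z₁) = (0.3585·-0.0482 − (-0.7388)·0.0315)/1.097 = 0.01.
Then σ = (x₂ − x₁)/(z₂ − z₁) = (0.0315 − -0.0482)/1.097 = 0.07.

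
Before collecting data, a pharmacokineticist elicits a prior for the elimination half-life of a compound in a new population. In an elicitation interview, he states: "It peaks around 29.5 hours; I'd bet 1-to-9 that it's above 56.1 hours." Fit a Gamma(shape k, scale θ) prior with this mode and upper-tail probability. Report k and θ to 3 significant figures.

Gamma(k,θ) with k>1 has mode (k−1)θ, so θ = 29.5/(k−1).
Need P(X < 56.1) = 0.9 with θ tied to k this way. Start at k = 2, θ = 29.5: P(X<56.1) ≈ 0.567.
Too low — raise k to concentrate. Iterating converges to k ≈ 5.63.
Then θ = 29.5/(5.63−1) ≈ 6.37.

k ≈ 5.63, θ ≈ 6.37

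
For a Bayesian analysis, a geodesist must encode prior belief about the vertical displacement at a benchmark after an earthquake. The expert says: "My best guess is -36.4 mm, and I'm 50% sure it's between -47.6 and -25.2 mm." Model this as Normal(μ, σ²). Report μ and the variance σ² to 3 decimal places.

μ = -36.400, σ² = 275.731

A symmetric 50% interval runs μ ± z·σ with z = 0.6745.
Half-width = 11.2, so σ = 11.2/0.6745 = 16.6051 and σ² = 275.731.
μ is the stated best guess, -36.400.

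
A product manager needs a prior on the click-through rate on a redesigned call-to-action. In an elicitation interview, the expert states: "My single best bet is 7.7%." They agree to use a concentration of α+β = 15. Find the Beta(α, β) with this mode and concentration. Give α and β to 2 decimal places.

For α,β > 1 the Beta mode is (α−1)/(α+β−2). With α+β = 15, the mode is (α−1)/13.
Set (α−1)/13 = 0.077 → α = 1 + 0.077·13 = 2.00.
β = 15 − α = 13.00.

α = 2.00, β = 13.00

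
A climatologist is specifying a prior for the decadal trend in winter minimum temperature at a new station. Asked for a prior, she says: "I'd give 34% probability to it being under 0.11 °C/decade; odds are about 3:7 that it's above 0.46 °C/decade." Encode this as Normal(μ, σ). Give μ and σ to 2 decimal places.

The p-quantile of Normal(μ,σ) is μ + z_p·σ, with z_{0.34} = -0.4125 and z_{0.7} = 0.5244.
Eliminate σ: μ = (z₂·x₁ − z₁·x₂)/(z₂ − z₁) = (0.5244·0.11 − (-0.4125)·0.46)/0.9369 = 0.26.
Then σ = (x₂ − x₁)/(z₂ − z₁) = (0.46 − 0.11)/0.9369 = 0.37.

μ = 0.26, σ = 0.37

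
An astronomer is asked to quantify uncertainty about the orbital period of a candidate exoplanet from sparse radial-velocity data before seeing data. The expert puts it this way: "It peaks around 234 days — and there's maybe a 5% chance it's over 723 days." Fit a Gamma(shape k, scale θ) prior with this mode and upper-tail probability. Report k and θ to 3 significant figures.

Gamma(k,θ) with k>1 has mode (k−1)θ, so θ = 234/(k−1).
Need P(X < 723) = 0.95 with θ tied to k this way. Start at k = 2, θ = 234: P(X<723) ≈ 0.814.
Too low — raise k to concentrate. Iterating converges to k ≈ 3.07.
Then θ = 234/(3.07−1) ≈ 113.

k ≈ 3.07, θ ≈ 113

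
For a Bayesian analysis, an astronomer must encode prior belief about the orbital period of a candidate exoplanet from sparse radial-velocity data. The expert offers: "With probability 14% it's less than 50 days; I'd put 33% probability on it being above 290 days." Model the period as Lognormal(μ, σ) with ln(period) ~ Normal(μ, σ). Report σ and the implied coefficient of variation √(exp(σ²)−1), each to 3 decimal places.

If T ~ Lognormal(μ,σ) then ln T ~ Normal(μ,σ), so the p-quantile of ln T is μ + z_p·σ.
ln(50) = 3.912 and ln(290) = 5.67; z_{0.14} = -1.08, z_{0.67} = 0.4399.
σ = (5.67 − 3.912)/(0.4399 − (-1.08)) = 1.156.
μ = 3.912 − (-1.08)·1.156 = 5.161.
CV = √(exp(σ²)−1) = √(exp(1.3370)−1) = 1.676.

σ ≈ 1.156, CV ≈ 1.676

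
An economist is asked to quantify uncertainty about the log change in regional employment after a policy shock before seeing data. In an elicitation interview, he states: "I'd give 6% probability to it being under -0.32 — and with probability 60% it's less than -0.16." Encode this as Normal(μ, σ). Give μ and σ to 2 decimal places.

For Normal(μ,σ), the p-quantile is μ + z_p·σ. Here z_{0.06} = -1.555, z_{0.6} = 0.2533.
So -0.32 = μ − 1.555σ and -0.16 = μ + 0.2533σ.
Subtracting: σ = (-0.16 − -0.32)/(0.2533 − (-1.555)) = 0.09.
Then μ = -0.32 − (-1.555)·0.09 = -0.18.

μ = -0.18, σ = 0.09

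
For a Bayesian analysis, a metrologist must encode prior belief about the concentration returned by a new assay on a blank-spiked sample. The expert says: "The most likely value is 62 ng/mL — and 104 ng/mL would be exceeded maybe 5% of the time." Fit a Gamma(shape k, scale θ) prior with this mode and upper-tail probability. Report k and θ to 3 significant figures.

k ≈ 11.4, θ ≈ 5.94

Gamma(k,θ) with k>1 has mode (k−1)θ, so θ = 62/(k−1).
Need P(X < 104) = 0.95 with θ tied to k this way. Start at k = 2, θ = 62: P(X<104) ≈ 0.500.
Too low — raise k to concentrate. Iterating converges to k ≈ 11.4.
Then θ = 62/(11.4−1) ≈ 5.94.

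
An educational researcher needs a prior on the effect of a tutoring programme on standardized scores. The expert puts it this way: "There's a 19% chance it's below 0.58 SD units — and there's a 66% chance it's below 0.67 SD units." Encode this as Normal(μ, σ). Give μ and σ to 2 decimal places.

The p-quantile of Normal(μ,σ) is μ + z_p·σ, with z_{0.19} = -0.8779 and z_{0.66} = 0.4125.
Eliminate σ: μ = (z₂·x₁ − z₁·x₂)/(z₂ − z₁) = (0.4125·0.58 − (-0.8779)·0.67)/1.29 = 0.64.
Then σ = (x₂ − x₁)/(z₂ − z₁) = (0.67 − 0.58)/1.29 = 0.07.

μ = 0.64, σ = 0.07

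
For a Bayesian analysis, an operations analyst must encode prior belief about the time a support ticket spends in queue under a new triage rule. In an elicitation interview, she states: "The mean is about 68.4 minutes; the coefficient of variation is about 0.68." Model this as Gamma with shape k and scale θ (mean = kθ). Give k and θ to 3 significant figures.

k ≈ 2.16, θ ≈ 31.6

For Gamma(k, scale θ): mean = kθ, variance = kθ², so CV = 1/√k.
CV = 0.68, hence k = 1/CV² = 2.16.
Then θ = mean/k = 68.4/2.16 = 31.6.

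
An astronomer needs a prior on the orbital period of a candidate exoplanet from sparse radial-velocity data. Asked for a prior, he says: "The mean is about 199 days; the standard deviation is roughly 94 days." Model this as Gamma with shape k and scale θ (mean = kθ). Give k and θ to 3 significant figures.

k ≈ 4.48, θ ≈ 44.4

For Gamma(k, scale θ): mean = kθ, variance = kθ², so CV = 1/√k.
CV = SD/mean = 94/199 = 0.4724, hence k = 1/CV² = 4.48.
Then θ = mean/k = 199/4.48 = 44.4.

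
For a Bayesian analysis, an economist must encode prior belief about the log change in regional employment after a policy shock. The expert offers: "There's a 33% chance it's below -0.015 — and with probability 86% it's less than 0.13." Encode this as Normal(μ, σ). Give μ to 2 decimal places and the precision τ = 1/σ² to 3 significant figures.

μ = 0.03, τ = 110

The p-quantile of Normal(μ,σ) is μ + z_p·σ, with z_{0.33} = -0.4399 and z_{0.86} = 1.08.
Eliminate σ: μ = (z₂·x₁ − z₁·x₂)/(z₂ − z₁) = (1.08·-0.015 − (-0.4399)·0.13)/1.52 = 0.03.
Then σ = (x₂ − x₁)/(z₂ − z₁) = (0.13 − -0.015)/1.52 = 0.10.
Precision τ = 1/σ² = 1/0.09538² = 110.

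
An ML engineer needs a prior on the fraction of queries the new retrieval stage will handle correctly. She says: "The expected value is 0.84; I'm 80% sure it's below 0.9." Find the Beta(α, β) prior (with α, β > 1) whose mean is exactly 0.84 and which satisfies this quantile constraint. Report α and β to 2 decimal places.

α ≈ 23.02, β ≈ 4.39

With mean 0.84 fixed, write α = 0.84s, β = 0.16s where s = α+β.
Need P(θ < 0.9) = 0.8 under Beta(0.84s, 0.16s). Normal approximation: (q−m)/√(m(1−m)/s) ≈ z_{0.8} = 0.842, so s ≈ 0.84·0.16·(0.842)²/(0.9−0.84)² = 26.4.
At s = 26.4: P(θ<0.9) ≈ 0.794. Adjusting to match 0.8 gives s ≈ 27.41.
So α = 0.84·27.41 ≈ 23.02, β = 0.16·27.41 ≈ 4.39.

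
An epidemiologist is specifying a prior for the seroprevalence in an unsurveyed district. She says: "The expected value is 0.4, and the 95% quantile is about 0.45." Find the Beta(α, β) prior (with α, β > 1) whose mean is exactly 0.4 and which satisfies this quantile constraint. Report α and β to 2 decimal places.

With mean 0.4 fixed, write α = 0.4s, β = 0.6s where s = α+β.
Need P(θ < 0.45) = 0.95 under Beta(0.4s, 0.6s). Normal approximation: (q−m)/√(m(1−m)/s) ≈ z_{0.95} = 1.64, so s ≈ 0.4·0.6·(1.64)²/(0.45−0.4)² = 259.7.
At s = 259.7: P(θ<0.45) ≈ 0.949. Adjusting to match 0.95 gives s ≈ 263.39.
So α = 0.4·263.39 ≈ 105.36, β = 0.6·263.39 ≈ 158.03.

α ≈ 105.36, β ≈ 158.03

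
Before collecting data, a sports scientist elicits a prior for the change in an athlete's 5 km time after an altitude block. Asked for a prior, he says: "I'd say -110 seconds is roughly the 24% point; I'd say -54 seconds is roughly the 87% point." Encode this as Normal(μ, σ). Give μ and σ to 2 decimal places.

For Normal(μ,σ), the p-quantile is μ + z_p·σ. Here z_{0.24} = -0.7063, z_{0.87} = 1.126.
So -110 = μ − 0.7063σ and -54 = μ + 1.126σ.
Subtracting: σ = (-54 − -110)/(1.126 − (-0.7063)) = 30.56.
Then μ = -110 − (-0.7063)·30.56 = -88.42.

μ = -88.42, σ = 30.56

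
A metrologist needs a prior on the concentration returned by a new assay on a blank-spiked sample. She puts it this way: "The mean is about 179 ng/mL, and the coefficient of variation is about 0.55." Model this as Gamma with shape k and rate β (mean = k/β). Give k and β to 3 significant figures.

For Gamma(k, rate β): mean = k/β, variance = k/β², so CV = 1/√k.
CV = 0.55, hence k = 1/CV² = 3.31.
Then β = k/mean = 3.31/179 = 0.0185.

k ≈ 3.31, β ≈ 0.0185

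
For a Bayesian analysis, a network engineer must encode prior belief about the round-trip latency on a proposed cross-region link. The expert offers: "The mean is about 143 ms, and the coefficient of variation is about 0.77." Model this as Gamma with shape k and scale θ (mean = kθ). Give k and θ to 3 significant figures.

k ≈ 1.69, θ ≈ 84.8

For Gamma(k, scale θ): mean = kθ, variance = kθ², so CV = 1/√k.
CV = 0.77, hence k = 1/CV² = 1.69.
Then θ = mean/k = 143/1.69 = 84.8.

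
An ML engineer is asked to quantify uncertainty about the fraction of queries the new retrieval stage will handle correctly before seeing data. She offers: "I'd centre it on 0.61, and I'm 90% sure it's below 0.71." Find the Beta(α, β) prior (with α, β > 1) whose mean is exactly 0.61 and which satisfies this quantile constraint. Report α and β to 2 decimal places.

With mean 0.61 fixed, write α = 0.61s, β = 0.39s where s = α+β.
Need P(θ < 0.71) = 0.9 under Beta(0.61s, 0.39s). Normal approximation: (q−m)/√(m(1−m)/s) ≈ z_{0.9} = 1.28, so s ≈ 0.61·0.39·(1.28)²/(0.71−0.61)² = 39.1.
At s = 39.1: P(θ<0.71) ≈ 0.904. Adjusting to match 0.9 gives s ≈ 37.68.
So α = 0.61·37.68 ≈ 22.99, β = 0.39·37.68 ≈ 14.70.

α ≈ 22.99, β ≈ 14.70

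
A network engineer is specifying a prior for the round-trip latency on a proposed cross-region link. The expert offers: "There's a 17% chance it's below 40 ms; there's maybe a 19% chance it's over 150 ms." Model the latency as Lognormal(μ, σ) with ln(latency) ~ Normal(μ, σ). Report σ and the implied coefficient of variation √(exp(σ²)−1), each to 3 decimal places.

σ ≈ 0.721, CV ≈ 0.826

If T ~ Lognormal(μ,σ) then ln T ~ Normal(μ,σ), so the p-quantile of ln T is μ + z_p·σ.
ln(40) = 3.689 and ln(150) = 5.011; z_{0.17} = -0.9542, z_{0.81} = 0.8779.
σ = (5.011 − 3.689)/(0.8779 − (-0.9542)) = 0.721.
μ = 3.689 − (-0.9542)·0.721 = 4.377.
CV = √(exp(σ²)−1) = √(exp(0.5205)−1) = 0.826.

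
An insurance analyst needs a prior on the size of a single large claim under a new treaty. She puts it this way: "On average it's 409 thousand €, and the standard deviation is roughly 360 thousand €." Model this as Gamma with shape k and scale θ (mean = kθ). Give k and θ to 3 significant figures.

k ≈ 1.29, θ ≈ 317

For Gamma(k, scale θ): mean = kθ, variance = kθ², so CV = 1/√k.
CV = SD/mean = 360/409 = 0.8802, hence k = 1/CV² = 1.29.
Then θ = mean/k = 409/1.29 = 317.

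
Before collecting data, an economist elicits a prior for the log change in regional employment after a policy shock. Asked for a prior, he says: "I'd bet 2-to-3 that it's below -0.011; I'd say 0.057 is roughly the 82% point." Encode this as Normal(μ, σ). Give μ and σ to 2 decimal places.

The p-quantile of Normal(μ,σ) is μ + z_p·σ, with z_{0.4} = -0.2533 and z_{0.82} = 0.9154.
Eliminate σ: μ = (z₂·x₁ − z₁·x₂)/(z₂ − z₁) = (0.9154·-0.011 − (-0.2533)·0.057)/1.169 = 0.00.
Then σ = (x₂ − x₁)/(z₂ − z₁) = (0.057 − -0.011)/1.169 = 0.06.

μ = 0.00, σ = 0.06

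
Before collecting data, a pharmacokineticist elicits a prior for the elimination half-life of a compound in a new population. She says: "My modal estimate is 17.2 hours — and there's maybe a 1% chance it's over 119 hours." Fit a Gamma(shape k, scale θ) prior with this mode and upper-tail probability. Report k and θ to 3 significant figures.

k ≈ 1.94, θ ≈ 18.2

Gamma(k,θ) with k>1 has mode (k−1)θ, so θ = 17.2/(k−1).
Need P(X < 119) = 0.99 with θ tied to k this way. Start at k = 2, θ = 17.2: P(X<119) ≈ 0.992.
Too high — lower k to spread out. Iterating converges to k ≈ 1.94.
Then θ = 17.2/(1.94−1) ≈ 18.2.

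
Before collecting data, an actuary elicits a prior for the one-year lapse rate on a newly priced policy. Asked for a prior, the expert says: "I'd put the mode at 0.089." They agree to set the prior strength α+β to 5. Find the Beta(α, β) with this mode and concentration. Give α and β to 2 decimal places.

For α,β > 1 the Beta mode is (α−1)/(α+β−2). With α+β = 5, the mode is (α−1)/3.
Set (α−1)/3 = 0.089 → α = 1 + 0.089·3 = 1.27.
β = 5 − α = 3.73.

α = 1.27, β = 3.73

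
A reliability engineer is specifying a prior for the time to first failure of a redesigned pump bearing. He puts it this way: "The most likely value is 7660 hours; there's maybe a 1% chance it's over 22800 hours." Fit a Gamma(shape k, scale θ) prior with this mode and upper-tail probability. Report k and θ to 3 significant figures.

k ≈ 4.79, θ ≈ 2020

Gamma(k,θ) with k>1 has mode (k−1)θ, so θ = 7660/(k−1).
Need P(X < 22800) = 0.99 with θ tied to k this way. Start at k = 2, θ = 7660: P(X<22800) ≈ 0.797.
Too low — raise k to concentrate. Iterating converges to k ≈ 4.79.
Then θ = 7660/(4.79−1) ≈ 2020.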